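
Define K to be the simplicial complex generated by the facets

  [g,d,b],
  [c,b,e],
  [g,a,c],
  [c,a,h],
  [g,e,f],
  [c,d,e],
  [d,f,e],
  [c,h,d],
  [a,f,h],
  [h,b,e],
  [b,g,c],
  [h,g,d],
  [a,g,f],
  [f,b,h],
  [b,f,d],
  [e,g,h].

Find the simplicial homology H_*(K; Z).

Order the vertices as a < b < c < d < e < f < g < h. Listing each simplex with vertices in this order, K has dimension 2 with simplices:

  0-simplices (8): a, b, c, d, e, f, g, h
  1-simplices (24): ac, af, ag, ah, bc, bd, be, bf, bg, bh, cd, ce, cg, ch, de, df, dg, dh, ef, eg, eh, fg, fh, gh
  2-simplices (16): acg, ach, afg, afh, bce, bcg, bdf, bdg, beh, bfh, cde, cdh, def, dgh, efg, egh

Hence C_0 ≅ Z^8, C_1 ≅ Z^24, C_2 ≅ Z^16.

∂_1: C_1 → C_0 sends each edge [p,q] (with p < q) to q − p.
The resulting 8×24 matrix has rank 7, and its Smith normal form has invariant factors (1,1,1,1,1,1,1).

∂_2: C_2 → C_1 maps a triangle to the signed sum of its edges. For instance
  ∂egh = gh − eh + eg,
  ∂cdh = dh − ch + cd.
As a 24×16 matrix over Z this has rank 15, with invariant factors (1,1,1,1,1,1,1,1,1,1,1,1,1,1,1).

From H_k ≅ ker(∂_k) / im(∂_{k+1}) we obtain:

  H_0: rank C_0 − rank ∂_1 = 8 − 7 = 1, and the invariant factors of ∂_1 are all 1, so H_0 ≅ Z.
  H_1: rank ker ∂_1 − rank ∂_2 = (24 − 7) − 15 = 2, and the invariant factors of ∂_2 are all 1, so H_1 ≅ Z^2.
  H_2: rank ker ∂_2 − rank ∂_3 = (16 − 15) − 0 = 1, and there is no ∂_3, so H_2 ≅ Z.

As a check, the Euler characteristic is 8 − 24 + 16 = 0, which agrees with 1 − 2 + 1 = 0.

H_0 ≅ Z,  H_1 ≅ Z^2,  H_2 ≅ Z.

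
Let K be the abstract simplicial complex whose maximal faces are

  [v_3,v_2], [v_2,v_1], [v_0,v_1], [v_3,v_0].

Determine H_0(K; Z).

Fix the vertex order v_0 < v_1 < v_2 < v_3 and write every simplex with vertices in increasing order. Then dim K = 1 and the simplices of K are:

  0-simplices (4): [v_0], [v_1], [v_2], [v_3]
  1-simplices (4): [v_0,v_1], [v_0,v_3], [v_1,v_2], [v_2,v_3]

Hence C_0 ≅ Z^4, C_1 ≅ Z^4.

∂_1: C_1 → C_0 is given by ∂[p,q] = [q] − [p]. For instance
  ∂[v_1,v_2] = [v_2] − [v_1].
This gives a 4×4 integer matrix of rank 3; reducing to Smith normal form yields diagonal entries (1,1,1).

Computing H_k = (kernel of ∂_k) / (image of ∂_{k+1}):

  H_0: rank C_0 − rank ∂_1 = 4 − 3 = 1, and the invariant factors of ∂_1 are all 1, so H_0 ≅ Z.

H_0 ≅ Z.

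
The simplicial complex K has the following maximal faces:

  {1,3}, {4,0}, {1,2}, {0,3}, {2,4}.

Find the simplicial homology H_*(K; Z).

H_0 ≅ Z,  H_1 ≅ Z.

We work with the vertex ordering 0 < 1 < 2 < 3 < 4. The simplices of K, each written with vertices in increasing order, are:

  0-simplices (5): [0], [1], [2], [3], [4]
  1-simplices (5): [0,3], [0,4], [1,2], [1,3], [2,4]

so the chain groups are C_0 ≅ Z^5, C_1 ≅ Z^5.

Boundary ∂_1: C_1 → C_0 is given by ∂[p,q] = [q] − [p]. For instance
  ∂[1,3] = [3] − [1].
The resulting 5×5 matrix has rank 4, and its Smith normal form has invariant factors (1,1,1,1).

From H_k ≅ ker(∂_k) / im(∂_{k+1}) we obtain:

  H_0: rank C_0 − rank ∂_1 = 5 − 4 = 1, and the invariant factors of ∂_1 are all 1, so H_0 ≅ Z.
  H_1: rank ker ∂_1 − rank ∂_2 = (5 − 4) − 0 = 1, and there is no ∂_2, so H_1 ≅ Z.

As a check, the Euler characteristic is 5 − 5 = 0, which agrees with 1 − 1 = 0.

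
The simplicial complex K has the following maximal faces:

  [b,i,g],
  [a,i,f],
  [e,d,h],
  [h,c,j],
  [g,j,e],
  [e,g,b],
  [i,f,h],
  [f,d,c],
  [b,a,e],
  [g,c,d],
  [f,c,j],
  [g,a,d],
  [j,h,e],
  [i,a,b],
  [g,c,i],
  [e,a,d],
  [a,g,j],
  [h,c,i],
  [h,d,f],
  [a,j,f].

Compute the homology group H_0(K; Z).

H_0 = Z.

Take the total order a < b < c < d < e < f < g < h < i < j on the vertex set. Then K (dimension 2) consists of the simplices:

  0-simplices (10): a, b, c, d, e, f, g, h, i, j
  1-simplices (30): ab, ad, ae, af, ag, ai, aj, be, bg, bi, cd, cf, cg, ch, ci, cj, de, df, dg, dh, eg, eh, ej, fh, fi, fj, gi, gj, hi, hj
  2-simplices (20): abe, abi, ade, adg, afi, afj, agj, beg, bgi, cdf, cdg, cfj, cgi, chi, chj, deh, dfh, egj, ehj, fhi

giving chain groups C_0 ≅ Z^10, C_1 ≅ Z^30, C_2 ≅ Z^20.

The boundary map ∂_1: C_1 → C_0 sends each edge [p,q] (with p < q) to q − p.
As a 10×30 matrix over Z this has rank 9, with invariant factors (1,1,1,1,1,1,1,1,1).

The boundary map ∂_2: C_2 → C_1 acts by ∂[p,q,r] = [q,r] − [p,r] + [p,q]. For instance
  ∂fhi = hi − fi + fh,
  ∂afi = fi − ai + af.
This gives a 30×20 integer matrix of rank 20; reducing to Smith normal form yields diagonal entries (1,1,1,1,1,1,1,1,1,1,1,1,1,1,1,1,1,1,1,2).

Computing H_k = (kernel of ∂_k) / (image of ∂_{k+1}):

  H_0: rank C_0 − rank ∂_1 = 10 − 9 = 1, and the invariant factors of ∂_1 are all 1, so H_0 ≅ Z.

(K is a triangulation of the Klein bottle.)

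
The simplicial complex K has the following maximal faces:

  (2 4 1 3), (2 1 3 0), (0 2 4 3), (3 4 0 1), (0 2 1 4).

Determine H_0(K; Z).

H_0 ≅ Z.

Take the total order 0 < 1 < 2 < 3 < 4 on the vertex set. Then K (dimension 3) consists of the simplices:

  0-simplices (5): [0], [1], [2], [3], [4]
  1-simplices (10): [0,1], [0,2], [0,3], [0,4], [1,2], [1,3], [1,4], [2,3], [2,4], [3,4]
  2-simplices (10): [0,1,2], [0,1,3], [0,1,4], [0,2,3], [0,2,4], [0,3,4], [1,2,3], [1,2,4], [1,3,4], [2,3,4]
  3-simplices (5): [0,1,2,3], [0,1,2,4], [0,1,3,4], [0,2,3,4], [1,2,3,4]

so the chain groups are C_0 ≅ Z^5, C_1 ≅ Z^10, C_2 ≅ Z^10, C_3 ≅ Z^5.

The boundary map ∂_1: C_1 → C_0 maps an edge to its endpoints' difference, ∂[p,q] = q − p.
As a 5×10 matrix over Z this has rank 4, with invariant factors (1,1,1,1).

∂_2: C_2 → C_1 acts by ∂[p,q,r] = [q,r] − [p,r] + [p,q]. For instance
  ∂[1,2,3] = [2,3] − [1,3] + [1,2],
  ∂[0,2,3] = [2,3] − [0,3] + [0,2].
The resulting 10×10 matrix has rank 6, and its Smith normal form has invariant factors (1,1,1,1,1,1).

Boundary ∂_3: C_3 → C_2 sends each 3-simplex σ to the alternating sum Σ_i (−1)^i (σ with its i-th vertex removed). For instance
  ∂[0,2,3,4] = [2,3,4] − [0,3,4] + [0,2,4] − [0,2,3],
  ∂[0,1,3,4] = [1,3,4] − [0,3,4] + [0,1,4] − [0,1,3].
This gives a 10×5 integer matrix of rank 4; reducing to Smith normal form yields diagonal entries (1,1,1,1).

Reading off H_k = ker ∂_k / im ∂_{k+1}:

  H_0: rank C_0 − rank ∂_1 = 5 − 4 = 1, and the invariant factors of ∂_1 are all 1, so H_0 = Z.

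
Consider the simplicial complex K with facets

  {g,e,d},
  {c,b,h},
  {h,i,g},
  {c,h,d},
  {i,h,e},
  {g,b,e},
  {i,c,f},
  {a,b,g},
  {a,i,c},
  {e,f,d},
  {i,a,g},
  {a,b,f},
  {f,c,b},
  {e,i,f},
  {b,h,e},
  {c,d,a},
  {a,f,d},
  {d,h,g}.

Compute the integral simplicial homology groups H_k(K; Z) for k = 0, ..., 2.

H_0 ≅ Z,  H_1 ≅ Z ⊕ Z/2,  H_2 = 0.

K has 9 vertices, 27 edges, 18 triangles.
rank ∂_0 = 0, rank ∂_1 = 8 ⇒ b_0 = 9 − 0 − 8 = 1; all invariant factors of ∂_1 are 1 so no torsion. So H_0 ≅ Z.
rank ∂_1 = 8, rank ∂_2 = 18 ⇒ b_1 = 27 − 8 − 18 = 1; ∂_2 has invariant factor(s) [2] giving torsion. So H_1 ≅ Z ⊕ Z/2.
rank ∂_2 = 18, rank ∂_3 = 0 ⇒ b_2 = 18 − 18 − 0 = 0. So H_2 ≅ 0.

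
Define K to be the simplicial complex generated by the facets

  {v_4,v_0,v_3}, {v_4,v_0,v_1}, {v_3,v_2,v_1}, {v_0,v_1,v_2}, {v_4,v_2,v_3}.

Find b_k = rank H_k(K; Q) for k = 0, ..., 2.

b_0 = 1, b_1 = 1, b_2 = 0.

Fix the vertex order v_0 < v_1 < v_2 < v_3 < v_4 and write every simplex with vertices in increasing order. Then dim K = 2 and the simplices of K are:

  0-simplices (5): [v_0], [v_1], [v_2], [v_3], [v_4]
  1-simplices (10): [v_0,v_1], [v_0,v_2], [v_0,v_3], [v_0,v_4], [v_1,v_2], [v_1,v_3], [v_1,v_4], [v_2,v_3], [v_2,v_4], [v_3,v_4]
  2-simplices (5): [v_0,v_1,v_2], [v_0,v_1,v_4], [v_0,v_3,v_4], [v_1,v_2,v_3], [v_2,v_3,v_4]

giving chain groups C_0 ≅ Z^5, C_1 ≅ Z^10, C_2 ≅ Z^5.

Boundary ∂_1: C_1 → C_0 is given by ∂[p,q] = [q] − [p]. For instance
  ∂[v_0,v_3] = [v_3] − [v_0].
The resulting 5×10 matrix has rank 4, and its Smith normal form has invariant factors (1,1,1,1).

Boundary ∂_2: C_2 → C_1 sends each 2-simplex [p,q,r] to [q,r] − [p,r] + [p,q]. For instance
  ∂[v_2,v_3,v_4] = [v_3,v_4] − [v_2,v_4] + [v_2,v_3],
  ∂[v_0,v_3,v_4] = [v_3,v_4] − [v_0,v_4] + [v_0,v_3].
As a 10×5 matrix over Z this has rank 5, with invariant factors (1,1,1,1,1).

Reading off H_k = ker ∂_k / im ∂_{k+1}:

  H_0: rank C_0 − rank ∂_1 = 5 − 4 = 1, and the invariant factors of ∂_1 are all 1, so H_0 ≅ Z.
  H_1: rank ker ∂_1 − rank ∂_2 = (10 − 4) − 5 = 1, and the invariant factors of ∂_2 are all 1, so H_1 ≅ Z.
  H_2: rank ker ∂_2 − rank ∂_3 = (5 − 5) − 0 = 0, and there is no ∂_3, so H_2 ≅ 0.

Hence the Betti numbers are b_0 = 1, b_1 = 1, b_2 = 0.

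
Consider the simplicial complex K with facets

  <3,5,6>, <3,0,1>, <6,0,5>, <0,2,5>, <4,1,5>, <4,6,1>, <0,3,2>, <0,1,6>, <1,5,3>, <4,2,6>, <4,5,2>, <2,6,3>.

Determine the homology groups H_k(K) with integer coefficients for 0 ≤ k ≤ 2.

H_0 ≅ Z,  H_1 ≅ Z/2,  H_2 = 0.

Take the total order 0 < 1 < 2 < 3 < 4 < 5 < 6 on the vertex set. Then K (dimension 2) consists of the simplices:

  0-simplices (7): [0], [1], [2], [3], [4], [5], [6]
  1-simplices (18): [0,1], [0,2], [0,3], [0,5], [0,6], [1,3], [1,4], [1,5], [1,6], [2,3], [2,4], [2,5], [2,6], [3,5], [3,6], [4,5], [4,6], [5,6]
  2-simplices (12): [0,1,3], [0,1,6], [0,2,3], [0,2,5], [0,5,6], [1,3,5], [1,4,5], [1,4,6], [2,3,6], [2,4,5], [2,4,6], [3,5,6]

so the chain groups are C_0 ≅ Z^7, C_1 ≅ Z^18, C_2 ≅ Z^12.

The boundary map ∂_1: C_1 → C_0 is given by ∂[p,q] = [q] − [p]. For instance
  ∂[3,6] = [6] − [3].
As a 7×18 matrix over Z this has rank 6, with invariant factors (1,1,1,1,1,1).

Boundary ∂_2: C_2 → C_1 maps a triangle to the signed sum of its edges. For instance
  ∂[2,4,6] = [4,6] − [2,6] + [2,4],
  ∂[0,2,5] = [2,5] − [0,5] + [0,2].
The resulting 18×12 matrix has rank 12, and its Smith normal form has invariant factors (1,1,1,1,1,1,1,1,1,1,1,2).

Computing H_k = (kernel of ∂_k) / (image of ∂_{k+1}):

  H_0: rank C_0 − rank ∂_1 = 7 − 6 = 1, and the invariant factors of ∂_1 are all 1, so H_0 ≅ Z.
  H_1: rank ker ∂_1 − rank ∂_2 = (18 − 6) − 12 = 0, and ∂_2 has invariant factor 2 > 1, so H_1 ≅ Z/2.
  H_2: rank ker ∂_2 − rank ∂_3 = (12 − 12) − 0 = 0, and there is no ∂_3, so H_2 ≅ 0.

As a check, the Euler characteristic is 7 − 18 + 12 = 1, which agrees with 1 − 0 + 0 = 1.
(K is a triangulation of the real projective plane RP^2.)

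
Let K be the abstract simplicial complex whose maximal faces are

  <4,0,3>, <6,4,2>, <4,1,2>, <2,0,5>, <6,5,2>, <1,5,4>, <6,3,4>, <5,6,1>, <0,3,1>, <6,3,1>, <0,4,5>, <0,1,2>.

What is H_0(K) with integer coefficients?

H_0 = Z.

Take the total order 0 < 1 < 2 < 3 < 4 < 5 < 6 on the vertex set. Then K (dimension 2) consists of the simplices:

  0-simplices (7): [0], [1], [2], [3], [4], [5], [6]
  1-simplices (18): [0,1], [0,2], [0,3], [0,4], [0,5], [1,2], [1,3], [1,4], [1,5], [1,6], [2,4], [2,5], [2,6], [3,4], [3,6], [4,5], [4,6], [5,6]
  2-simplices (12): [0,1,2], [0,1,3], [0,2,5], [0,3,4], [0,4,5], [1,2,4], [1,3,6], [1,4,5], [1,5,6], [2,4,6], [2,5,6], [3,4,6]

giving chain groups C_0 ≅ Z^7, C_1 ≅ Z^18, C_2 ≅ Z^12.

Boundary ∂_1: C_1 → C_0 maps an edge to its endpoints' difference, ∂[p,q] = q − p. For instance
  ∂[1,5] = [5] − [1].
As a 7×18 matrix over Z this has rank 6, with invariant factors (1,1,1,1,1,1).

Boundary ∂_2: C_2 → C_1 acts by ∂[p,q,r] = [q,r] − [p,r] + [p,q]. For instance
  ∂[1,2,4] = [2,4] − [1,4] + [1,2],
  ∂[2,5,6] = [5,6] − [2,6] + [2,5].
As a 18×12 matrix over Z this has rank 12, with invariant factors (1,1,1,1,1,1,1,1,1,1,1,2).

Reading off H_k = ker ∂_k / im ∂_{k+1}:

  H_0: rank C_0 − rank ∂_1 = 7 − 6 = 1, and the invariant factors of ∂_1 are all 1, so H_0 ≅ Z.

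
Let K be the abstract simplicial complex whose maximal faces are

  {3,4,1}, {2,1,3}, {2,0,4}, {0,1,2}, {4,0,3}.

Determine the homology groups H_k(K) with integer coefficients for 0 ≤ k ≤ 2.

H_0 = Z,  H_1 = Z,  H_2 = 0.

Order the vertices as 0 < 1 < 2 < 3 < 4. Listing each simplex with vertices in this order, K has dimension 2 with simplices:

  0-simplices (5): [0], [1], [2], [3], [4]
  1-simplices (10): [0,1], [0,2], [0,3], [0,4], [1,2], [1,3], [1,4], [2,3], [2,4], [3,4]
  2-simplices (5): [0,1,2], [0,2,4], [0,3,4], [1,2,3], [1,3,4]

giving chain groups C_0 ≅ Z^5, C_1 ≅ Z^10, C_2 ≅ Z^5.

∂_1: C_1 → C_0 sends each edge [p,q] (with p < q) to q − p. For instance
  ∂[2,3] = [3] − [2].
The 5×10 boundary matrix has rank 4 and Smith normal form diag(1,1,1,1).

Boundary ∂_2: C_2 → C_1 maps a triangle to the signed sum of its edges. For instance
  ∂[1,3,4] = [3,4] − [1,4] + [1,3],
  ∂[1,2,3] = [2,3] − [1,3] + [1,2].
This gives a 10×5 integer matrix of rank 5; reducing to Smith normal form yields diagonal entries (1,1,1,1,1).

Computing H_k = (kernel of ∂_k) / (image of ∂_{k+1}):

  H_0: rank C_0 − rank ∂_1 = 5 − 4 = 1, and the invariant factors of ∂_1 are all 1, so H_0 ≅ Z.
  H_1: rank ker ∂_1 − rank ∂_2 = (10 − 4) − 5 = 1, and the invariant factors of ∂_2 are all 1, so H_1 ≅ Z.
  H_2: rank ker ∂_2 − rank ∂_3 = (5 − 5) − 0 = 0, and there is no ∂_3, so H_2 ≅ 0.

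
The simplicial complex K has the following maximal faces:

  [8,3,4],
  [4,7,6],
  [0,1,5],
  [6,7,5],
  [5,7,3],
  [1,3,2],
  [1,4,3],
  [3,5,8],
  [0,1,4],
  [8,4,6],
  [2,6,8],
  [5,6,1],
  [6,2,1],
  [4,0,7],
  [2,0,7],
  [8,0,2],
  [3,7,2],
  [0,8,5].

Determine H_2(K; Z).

Fix the vertex order 0 < 1 < 2 < 3 < 4 < 5 < 6 < 7 < 8 and write every simplex with vertices in increasing order. Then dim K = 2 and the simplices of K are:

  0-simplices (9): [0], [1], [2], [3], [4], [5], [6], [7], [8]
  1-simplices (27): (27 of them)
  2-simplices (18): [0,1,4], [0,1,5], [0,2,7], [0,2,8], [0,4,7], [0,5,8], [1,2,3], [1,2,6], [1,3,4], [1,5,6], [2,3,7], [2,6,8], [3,4,8], [3,5,7], [3,5,8], [4,6,7], [4,6,8], [5,6,7]

Hence C_0 ≅ Z^9, C_1 ≅ Z^27, C_2 ≅ Z^18.

Boundary ∂_1: C_1 → C_0 is given by ∂[p,q] = [q] − [p].
As a 9×27 matrix over Z this has rank 8, with invariant factors (1,1,1,1,1,1,1,1).

The boundary map ∂_2: C_2 → C_1 acts by ∂[p,q,r] = [q,r] − [p,r] + [p,q]. For instance
  ∂[0,5,8] = [5,8] − [0,8] + [0,5],
  ∂[0,1,4] = [1,4] − [0,4] + [0,1].
The 27×18 boundary matrix has rank 17 and Smith normal form diag(1,1,1,1,1,1,1,1,1,1,1,1,1,1,1,1,1).

From H_k ≅ ker(∂_k) / im(∂_{k+1}) we obtain:

  H_2: rank ker ∂_2 − rank ∂_3 = (18 − 17) − 0 = 1, and there is no ∂_3, so H_2 = Z.

H_2 = Z.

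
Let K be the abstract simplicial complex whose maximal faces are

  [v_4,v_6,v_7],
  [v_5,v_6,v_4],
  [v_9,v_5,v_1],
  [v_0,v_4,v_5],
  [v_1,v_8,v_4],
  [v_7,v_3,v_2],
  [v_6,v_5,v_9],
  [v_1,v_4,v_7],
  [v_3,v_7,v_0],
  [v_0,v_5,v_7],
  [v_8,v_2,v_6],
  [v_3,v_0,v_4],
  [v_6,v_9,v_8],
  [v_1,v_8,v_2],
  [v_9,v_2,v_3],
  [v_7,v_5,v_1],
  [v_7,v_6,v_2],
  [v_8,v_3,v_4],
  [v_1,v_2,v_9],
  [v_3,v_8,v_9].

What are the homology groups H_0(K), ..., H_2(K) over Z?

H_0 = Z,  H_1 = Z ⊕ Z/2,  H_2 = 0.

Fix the vertex order v_0 < v_1 < v_2 < v_3 < v_4 < v_5 < v_6 < v_7 < v_8 < v_9 and write every simplex with vertices in increasing order. Then dim K = 2 and the simplices of K are:

  0-simplices (10): [v_0], [v_1], [v_2], [v_3], [v_4], [v_5], [v_6], [v_7], [v_8], [v_9]
  1-simplices (30): (30 of them)
  2-simplices (20): (20 of them)

Hence C_0 ≅ Z^10, C_1 ≅ Z^30, C_2 ≅ Z^20.

The boundary map ∂_1: C_1 → C_0 is given by ∂[p,q] = [q] − [p].
As a 10×30 matrix over Z this has rank 9, with invariant factors (1,1,1,1,1,1,1,1,1).

The boundary map ∂_2: C_2 → C_1 acts by ∂[p,q,r] = [q,r] − [p,r] + [p,q]. For instance
  ∂[v_6,v_8,v_9] = [v_8,v_9] − [v_6,v_9] + [v_6,v_8],
  ∂[v_1,v_2,v_8] = [v_2,v_8] − [v_1,v_8] + [v_1,v_2].
This gives a 30×20 integer matrix of rank 20; reducing to Smith normal form yields diagonal entries (1,1,1,1,1,1,1,1,1,1,1,1,1,1,1,1,1,1,1,2).

Now H_k = ker ∂_k / im ∂_{k+1}, so:

  H_0: rank C_0 − rank ∂_1 = 10 − 9 = 1, and the invariant factors of ∂_1 are all 1, so H_0 ≅ Z.
  H_1: rank ker ∂_1 − rank ∂_2 = (30 − 9) − 20 = 1, and ∂_2 has invariant factor 2 > 1, so H_1 ≅ Z ⊕ Z/2.
  H_2: rank ker ∂_2 − rank ∂_3 = (20 − 20) − 0 = 0, and there is no ∂_3, so H_2 ≅ 0.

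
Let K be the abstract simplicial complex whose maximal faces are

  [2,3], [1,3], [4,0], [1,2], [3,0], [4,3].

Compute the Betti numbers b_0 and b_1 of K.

b_0 = 1, b_1 = 2.

Fix the vertex order 0 < 1 < 2 < 3 < 4 and write every simplex with vertices in increasing order. Then dim K = 1 and the simplices of K are:

  0-simplices (5): [0], [1], [2], [3], [4]
  1-simplices (6): [0,3], [0,4], [1,2], [1,3], [2,3], [3,4]

so the chain groups are C_0 ≅ Z^5, C_1 ≅ Z^6.

∂_1: C_1 → C_0 is given by ∂[p,q] = [q] − [p]. For instance
  ∂[0,4] = [4] − [0].
As a 5×6 matrix over Z this has rank 4, with invariant factors (1,1,1,1).

Computing H_k = (kernel of ∂_k) / (image of ∂_{k+1}):

  H_0: rank C_0 − rank ∂_1 = 5 − 4 = 1, and the invariant factors of ∂_1 are all 1, so H_0 ≅ Z.
  H_1: rank ker ∂_1 − rank ∂_2 = (6 − 4) − 0 = 2, and there is no ∂_2, so H_1 ≅ Z^2.

As a check, the Euler characteristic is 5 − 6 = -1, which agrees with 1 − 2 = -1.

Hence the Betti numbers are b_0 = 1, b_1 = 2.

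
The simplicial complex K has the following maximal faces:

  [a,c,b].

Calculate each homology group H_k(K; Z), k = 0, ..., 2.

H_0 = Z,  H_1 = 0,  H_2 = 0.

Order the vertices as a < b < c. Listing each simplex with vertices in this order, K has dimension 2 with simplices:

  0-simplices (3): a, b, c
  1-simplices (3): ab, ac, bc
  2-simplices (1): abc

so the chain groups are C_0 ≅ Z^3, C_1 ≅ Z^3, C_2 ≅ Z^1.

∂_1: C_1 → C_0 is given by ∂[p,q] = [q] − [p]. For instance
  ∂ac = c − a.
As a 3×3 matrix over Z this has rank 2, with invariant factors (1,1).

Boundary ∂_2: C_2 → C_1 acts by ∂[p,q,r] = [q,r] − [p,r] + [p,q]. For instance
  ∂abc = bc − ac + ab.
As a 3×1 matrix over Z this has rank 1, with invariant factors (1).

From H_k ≅ ker(∂_k) / im(∂_{k+1}) we obtain:

  H_0: rank C_0 − rank ∂_1 = 3 − 2 = 1, and the invariant factors of ∂_1 are all 1, so H_0 = Z.
  H_1: rank ker ∂_1 − rank ∂_2 = (3 − 2) − 1 = 0, and the invariant factors of ∂_2 are all 1, so H_1 = 0.
  H_2: rank ker ∂_2 − rank ∂_3 = (1 − 1) − 0 = 0, and there is no ∂_3, so H_2 = 0.

As a check, the Euler characteristic is 3 − 3 + 1 = 1, which agrees with 1 − 0 + 0 = 1.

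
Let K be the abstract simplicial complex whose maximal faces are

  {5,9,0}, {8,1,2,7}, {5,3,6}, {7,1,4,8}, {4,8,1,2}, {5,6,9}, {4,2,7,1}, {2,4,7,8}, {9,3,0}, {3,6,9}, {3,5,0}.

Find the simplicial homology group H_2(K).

Fix the vertex order 0 < 1 < 2 < 3 < 4 < 5 < 6 < 7 < 8 < 9 and write every simplex with vertices in increasing order. Then dim K = 3 and the simplices of K are:

  0-simplices (10): [0], [1], [2], [3], [4], [5], [6], [7], [8], [9]
  1-simplices (19): [0,3], [0,5], [0,9], [1,2], [1,4], [1,7], [1,8], [2,4], [2,7], [2,8], [3,5], [3,6], [3,9], [4,7], [4,8], [5,6], [5,9], [6,9], [7,8]
  2-simplices (16): [0,3,5], [0,3,9], [0,5,9], [1,2,4], [1,2,7], [1,2,8], [1,4,7], [1,4,8], [1,7,8], [2,4,7], [2,4,8], [2,7,8], [3,5,6], [3,6,9], [4,7,8], [5,6,9]
  3-simplices (5): [1,2,4,7], [1,2,4,8], [1,2,7,8], [1,4,7,8], [2,4,7,8]

Hence C_0 ≅ Z^10, C_1 ≅ Z^19, C_2 ≅ Z^16, C_3 ≅ Z^5.

Boundary ∂_1: C_1 → C_0 maps an edge to its endpoints' difference, ∂[p,q] = q − p.
The 10×19 boundary matrix has rank 8 and Smith normal form diag(1,1,1,1,1,1,1,1).

∂_2: C_2 → C_1 acts by ∂[p,q,r] = [q,r] − [p,r] + [p,q]. For instance
  ∂[1,4,8] = [4,8] − [1,8] + [1,4],
  ∂[1,2,4] = [2,4] − [1,4] + [1,2].
The resulting 19×16 matrix has rank 11, and its Smith normal form has invariant factors (1,1,1,1,1,1,1,1,1,1,1).

The boundary map ∂_3: C_3 → C_2 sends each 3-simplex σ to the alternating sum Σ_i (−1)^i (σ with its i-th vertex removed). For instance
  ∂[1,2,4,7] = [2,4,7] − [1,4,7] + [1,2,7] − [1,2,4],
  ∂[2,4,7,8] = [4,7,8] − [2,7,8] + [2,4,8] − [2,4,7].
This gives a 16×5 integer matrix of rank 4; reducing to Smith normal form yields diagonal entries (1,1,1,1).

From H_k ≅ ker(∂_k) / im(∂_{k+1}) we obtain:

  H_2: rank ker ∂_2 − rank ∂_3 = (16 − 11) − 4 = 1, and the invariant factors of ∂_3 are all 1, so H_2 ≅ Z.

H_2 = Z.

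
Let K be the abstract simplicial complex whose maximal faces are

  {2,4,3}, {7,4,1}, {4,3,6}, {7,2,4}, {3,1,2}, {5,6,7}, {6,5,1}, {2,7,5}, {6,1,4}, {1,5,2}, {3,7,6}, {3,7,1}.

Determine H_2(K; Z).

H_2 ≅ 0.

Fix the vertex order 1 < 2 < 3 < 4 < 5 < 6 < 7 and write every simplex with vertices in increasing order. Then dim K = 2 and the simplices of K are:

  0-simplices (7): [1], [2], [3], [4], [5], [6], [7]
  1-simplices (18): [1,2], [1,3], [1,4], [1,5], [1,6], [1,7], [2,3], [2,4], [2,5], [2,7], [3,4], [3,6], [3,7], [4,6], [4,7], [5,6], [5,7], [6,7]
  2-simplices (12): [1,2,3], [1,2,5], [1,3,7], [1,4,6], [1,4,7], [1,5,6], [2,3,4], [2,4,7], [2,5,7], [3,4,6], [3,6,7], [5,6,7]

Hence C_0 ≅ Z^7, C_1 ≅ Z^18, C_2 ≅ Z^12.

The boundary map ∂_1: C_1 → C_0 sends each edge [p,q] (with p < q) to q − p.
The resulting 7×18 matrix has rank 6, and its Smith normal form has invariant factors (1,1,1,1,1,1).

∂_2: C_2 → C_1 maps a triangle to the signed sum of its edges. For instance
  ∂[3,4,6] = [4,6] − [3,6] + [3,4],
  ∂[1,4,7] = [4,7] − [1,7] + [1,4].
As a 18×12 matrix over Z this has rank 12, with invariant factors (1,1,1,1,1,1,1,1,1,1,1,2).

Reading off H_k = ker ∂_k / im ∂_{k+1}:

  H_2: rank ker ∂_2 − rank ∂_3 = (12 − 12) − 0 = 0, and there is no ∂_3, so H_2 ≅ 0.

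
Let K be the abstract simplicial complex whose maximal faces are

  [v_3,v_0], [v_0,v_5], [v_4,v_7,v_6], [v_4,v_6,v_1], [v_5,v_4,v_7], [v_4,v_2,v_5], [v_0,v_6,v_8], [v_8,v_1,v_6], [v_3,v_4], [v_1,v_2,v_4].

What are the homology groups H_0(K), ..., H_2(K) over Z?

Order the vertices as v_0 < v_1 < v_2 < v_3 < v_4 < v_5 < v_6 < v_7 < v_8. Listing each simplex with vertices in this order, K has dimension 2 with simplices:

  0-simplices (9): [v_0], [v_1], [v_2], [v_3], [v_4], [v_5], [v_6], [v_7], [v_8]
  1-simplices (17): (17 of them)
  2-simplices (7): [v_0,v_6,v_8], [v_1,v_2,v_4], [v_1,v_4,v_6], [v_1,v_6,v_8], [v_2,v_4,v_5], [v_4,v_5,v_7], [v_4,v_6,v_7]

giving chain groups C_0 ≅ Z^9, C_1 ≅ Z^17, C_2 ≅ Z^7.

Boundary ∂_1: C_1 → C_0 maps an edge to its endpoints' difference, ∂[p,q] = q − p.
The resulting 9×17 matrix has rank 8, and its Smith normal form has invariant factors (1,1,1,1,1,1,1,1).

∂_2: C_2 → C_1 acts by ∂[p,q,r] = [q,r] − [p,r] + [p,q]. For instance
  ∂[v_0,v_6,v_8] = [v_6,v_8] − [v_0,v_8] + [v_0,v_6],
  ∂[v_1,v_4,v_6] = [v_4,v_6] − [v_1,v_6] + [v_1,v_4].
The 17×7 boundary matrix has rank 7 and Smith normal form diag(1,1,1,1,1,1,1).

Now H_k = ker ∂_k / im ∂_{k+1}, so:

  H_0: rank C_0 − rank ∂_1 = 9 − 8 = 1, and the invariant factors of ∂_1 are all 1, so H_0 ≅ Z.
  H_1: rank ker ∂_1 − rank ∂_2 = (17 − 8) − 7 = 2, and the invariant factors of ∂_2 are all 1, so H_1 ≅ Z^2.
  H_2: rank ker ∂_2 − rank ∂_3 = (7 − 7) − 0 = 0, and there is no ∂_3, so H_2 ≅ 0.

H_0 = Z,  H_1 = Z^2,  H_2 = 0.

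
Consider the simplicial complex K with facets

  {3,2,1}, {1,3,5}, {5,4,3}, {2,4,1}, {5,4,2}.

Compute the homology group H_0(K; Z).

We work with the vertex ordering 1 < 2 < 3 < 4 < 5. The simplices of K, each written with vertices in increasing order, are:

  0-simplices (5): [1], [2], [3], [4], [5]
  1-simplices (10): [1,2], [1,3], [1,4], [1,5], [2,3], [2,4], [2,5], [3,4], [3,5], [4,5]
  2-simplices (5): [1,2,3], [1,2,4], [1,3,5], [2,4,5], [3,4,5]

giving chain groups C_0 ≅ Z^5, C_1 ≅ Z^10, C_2 ≅ Z^5.

∂_1: C_1 → C_0 maps an edge to its endpoints' difference, ∂[p,q] = q − p.
As a 5×10 matrix over Z this has rank 4, with invariant factors (1,1,1,1).

The boundary map ∂_2: C_2 → C_1 sends each 2-simplex [p,q,r] to [q,r] − [p,r] + [p,q]. For instance
  ∂[1,2,4] = [2,4] − [1,4] + [1,2],
  ∂[3,4,5] = [4,5] − [3,5] + [3,4].
As a 10×5 matrix over Z this has rank 5, with invariant factors (1,1,1,1,1).

Now H_k = ker ∂_k / im ∂_{k+1}, so:

  H_0: rank C_0 − rank ∂_1 = 5 − 4 = 1, and the invariant factors of ∂_1 are all 1, so H_0 ≅ Z.

H_0 = Z.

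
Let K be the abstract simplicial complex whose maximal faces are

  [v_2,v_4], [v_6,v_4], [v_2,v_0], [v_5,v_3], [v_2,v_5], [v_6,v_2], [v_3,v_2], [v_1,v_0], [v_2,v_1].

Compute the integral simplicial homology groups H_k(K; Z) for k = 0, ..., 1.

Fix the vertex order v_0 < v_1 < v_2 < v_3 < v_4 < v_5 < v_6 and write every simplex with vertices in increasing order. Then dim K = 1 and the simplices of K are:

  0-simplices (7): [v_0], [v_1], [v_2], [v_3], [v_4], [v_5], [v_6]
  1-simplices (9): [v_0,v_1], [v_0,v_2], [v_1,v_2], [v_2,v_3], [v_2,v_4], [v_2,v_5], [v_2,v_6], [v_3,v_5], [v_4,v_6]

giving chain groups C_0 ≅ Z^7, C_1 ≅ Z^9.

∂_1: C_1 → C_0 maps an edge to its endpoints' difference, ∂[p,q] = q − p.
The resulting 7×9 matrix has rank 6, and its Smith normal form has invariant factors (1,1,1,1,1,1).

Computing H_k = (kernel of ∂_k) / (image of ∂_{k+1}):

  H_0: rank C_0 − rank ∂_1 = 7 − 6 = 1, and the invariant factors of ∂_1 are all 1, so H_0 = Z.
  H_1: rank ker ∂_1 − rank ∂_2 = (9 − 6) − 0 = 3, and there is no ∂_2, so H_1 = Z^3.

As a check, the Euler characteristic is 7 − 9 = -2, which agrees with 1 − 3 = -2.

H_0 = Z,  H_1 = Z^3.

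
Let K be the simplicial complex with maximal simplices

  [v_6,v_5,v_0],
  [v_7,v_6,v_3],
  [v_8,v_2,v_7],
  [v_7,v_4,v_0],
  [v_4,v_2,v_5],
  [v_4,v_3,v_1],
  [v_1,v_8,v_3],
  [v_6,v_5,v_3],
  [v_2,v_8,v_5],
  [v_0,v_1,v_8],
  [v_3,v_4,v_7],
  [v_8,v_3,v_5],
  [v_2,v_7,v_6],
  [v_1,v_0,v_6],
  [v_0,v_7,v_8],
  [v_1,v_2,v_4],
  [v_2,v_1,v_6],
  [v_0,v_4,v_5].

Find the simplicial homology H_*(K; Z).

Take the total order v_0 < v_1 < v_2 < v_3 < v_4 < v_5 < v_6 < v_7 < v_8 on the vertex set. Then K (dimension 2) consists of the simplices:

  0-simplices (9): [v_0], [v_1], [v_2], [v_3], [v_4], [v_5], [v_6], [v_7], [v_8]
  1-simplices (27): (27 of them)
  2-simplices (18): (18 of them)

giving chain groups C_0 ≅ Z^9, C_1 ≅ Z^27, C_2 ≅ Z^18.

∂_1: C_1 → C_0 is given by ∂[p,q] = [q] − [p].
The 9×27 boundary matrix has rank 8 and Smith normal form diag(1,1,1,1,1,1,1,1).

Boundary ∂_2: C_2 → C_1 sends each 2-simplex [p,q,r] to [q,r] − [p,r] + [p,q]. For instance
  ∂[v_0,v_1,v_8] = [v_1,v_8] − [v_0,v_8] + [v_0,v_1],
  ∂[v_1,v_2,v_6] = [v_2,v_6] − [v_1,v_6] + [v_1,v_2].
As a 27×18 matrix over Z this has rank 17, with invariant factors (1,1,1,1,1,1,1,1,1,1,1,1,1,1,1,1,1).

Computing H_k = (kernel of ∂_k) / (image of ∂_{k+1}):

  H_0: rank C_0 − rank ∂_1 = 9 − 8 = 1, and the invariant factors of ∂_1 are all 1, so H_0 ≅ Z.
  H_1: rank ker ∂_1 − rank ∂_2 = (27 − 8) − 17 = 2, and the invariant factors of ∂_2 are all 1, so H_1 ≅ Z^2.
  H_2: rank ker ∂_2 − rank ∂_3 = (18 − 17) − 0 = 1, and there is no ∂_3, so H_2 ≅ Z.

As a check, the Euler characteristic is 9 − 27 + 18 = 0, which agrees with 1 − 2 + 1 = 0.

H_0 ≅ Z,  H_1 ≅ Z^2,  H_2 ≅ Z.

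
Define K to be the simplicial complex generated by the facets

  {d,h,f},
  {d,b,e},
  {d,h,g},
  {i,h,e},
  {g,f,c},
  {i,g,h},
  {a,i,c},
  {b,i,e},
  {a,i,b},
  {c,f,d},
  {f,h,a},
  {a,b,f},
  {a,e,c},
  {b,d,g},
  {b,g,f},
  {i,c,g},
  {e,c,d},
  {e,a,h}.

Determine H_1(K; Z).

H_1 ≅ Z ⊕ Z/2.

Fix the vertex order a < b < c < d < e < f < g < h < i and write every simplex with vertices in increasing order. Then dim K = 2 and the simplices of K are:

  0-simplices (9): a, b, c, d, e, f, g, h, i
  1-simplices (27): ab, ac, ae, af, ah, ai, bd, be, bf, bg, bi, cd, ce, cf, cg, ci, de, df, dg, dh, eh, ei, fg, fh, gh, gi, hi
  2-simplices (18): abf, abi, ace, aci, aeh, afh, bde, bdg, bei, bfg, cde, cdf, cfg, cgi, dfh, dgh, ehi, ghi

so the chain groups are C_0 ≅ Z^9, C_1 ≅ Z^27, C_2 ≅ Z^18.

The boundary map ∂_1: C_1 → C_0 is given by ∂[p,q] = [q] − [p].
The resulting 9×27 matrix has rank 8, and its Smith normal form has invariant factors (1,1,1,1,1,1,1,1).

Boundary ∂_2: C_2 → C_1 sends each 2-simplex [p,q,r] to [q,r] − [p,r] + [p,q]. For instance
  ∂cde = de − ce + cd,
  ∂cdf = df − cf + cd.
The 27×18 boundary matrix has rank 18 and Smith normal form diag(1,1,1,1,1,1,1,1,1,1,1,1,1,1,1,1,1,2).

Computing H_k = (kernel of ∂_k) / (image of ∂_{k+1}):

  H_1: rank ker ∂_1 − rank ∂_2 = (27 − 8) − 18 = 1, and ∂_2 has invariant factor 2 > 1, so H_1 ≅ Z ⊕ Z/2.

(K is a triangulation of the Klein bottle.)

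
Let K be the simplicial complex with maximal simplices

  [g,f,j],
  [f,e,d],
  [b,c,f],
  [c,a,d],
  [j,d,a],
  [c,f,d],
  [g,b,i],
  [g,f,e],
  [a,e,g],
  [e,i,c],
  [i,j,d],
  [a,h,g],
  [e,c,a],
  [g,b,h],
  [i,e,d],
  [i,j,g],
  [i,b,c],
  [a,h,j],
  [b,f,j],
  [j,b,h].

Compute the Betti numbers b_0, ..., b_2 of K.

Take the total order a < b < c < d < e < f < g < h < i < j on the vertex set. Then K (dimension 2) consists of the simplices:

  0-simplices (10): a, b, c, d, e, f, g, h, i, j
  1-simplices (30): ac, ad, ae, ag, ah, aj, bc, bf, bg, bh, bi, bj, cd, ce, cf, ci, de, df, di, dj, ef, eg, ei, fg, fj, gh, gi, gj, hj, ij
  2-simplices (20): acd, ace, adj, aeg, agh, ahj, bcf, bci, bfj, bgh, bgi, bhj, cdf, cei, def, dei, dij, efg, fgj, gij

Hence C_0 ≅ Z^10, C_1 ≅ Z^30, C_2 ≅ Z^20.

∂_1: C_1 → C_0 is given by ∂[p,q] = [q] − [p]. For instance
  ∂ei = i − e.
The 10×30 boundary matrix has rank 9 and Smith normal form diag(1,1,1,1,1,1,1,1,1).

The boundary map ∂_2: C_2 → C_1 maps a triangle to the signed sum of its edges. For instance
  ∂ahj = hj − aj + ah,
  ∂bgi = gi − bi + bg.
As a 30×20 matrix over Z this has rank 20, with invariant factors (1,1,1,1,1,1,1,1,1,1,1,1,1,1,1,1,1,1,1,2).

Computing H_k = (kernel of ∂_k) / (image of ∂_{k+1}):

  H_0: rank C_0 − rank ∂_1 = 10 − 9 = 1, and the invariant factors of ∂_1 are all 1, so H_0 = Z.
  H_1: rank ker ∂_1 − rank ∂_2 = (30 − 9) − 20 = 1, and ∂_2 has invariant factor 2 > 1, so H_1 = Z ⊕ Z/2.
  H_2: rank ker ∂_2 − rank ∂_3 = (20 − 20) − 0 = 0, and there is no ∂_3, so H_2 = 0.

(K is a triangulation of the Klein bottle.)

Hence the Betti numbers are b_0 = 1, b_1 = 1, b_2 = 0.

b_0 = 1, b_1 = 1, b_2 = 0.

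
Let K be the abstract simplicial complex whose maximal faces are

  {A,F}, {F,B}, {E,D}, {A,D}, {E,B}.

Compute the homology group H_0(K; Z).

K has 5 vertices, 5 edges.
rank ∂_0 = 0, rank ∂_1 = 4 ⇒ b_0 = 5 − 0 − 4 = 1; all invariant factors of ∂_1 are 1 so no torsion. So H_0 = Z.

H_0 ≅ Z.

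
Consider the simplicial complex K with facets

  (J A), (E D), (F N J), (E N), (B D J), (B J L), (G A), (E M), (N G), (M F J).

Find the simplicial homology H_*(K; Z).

H_0 ≅ Z,  H_1 ≅ Z^3,  H_2 = 0.

Take the total order A < B < D < E < F < G < J < L < M < N on the vertex set. Then K (dimension 2) consists of the simplices:

  0-simplices (10): A, B, D, E, F, G, J, L, M, N
  1-simplices (16): AG, AJ, BD, BJ, BL, DE, DJ, EM, EN, FJ, FM, FN, GN, JL, JM, JN
  2-simplices (4): BDJ, BJL, FJM, FJN

giving chain groups C_0 ≅ Z^10, C_1 ≅ Z^16, C_2 ≅ Z^4.

The boundary map ∂_1: C_1 → C_0 is given by ∂[p,q] = [q] − [p].
The 10×16 boundary matrix has rank 9 and Smith normal form diag(1,1,1,1,1,1,1,1,1).

The boundary map ∂_2: C_2 → C_1 acts by ∂[p,q,r] = [q,r] − [p,r] + [p,q]. For instance
  ∂FJM = JM − FM + FJ,
  ∂BDJ = DJ − BJ + BD.
The resulting 16×4 matrix has rank 4, and its Smith normal form has invariant factors (1,1,1,1).

Computing H_k = (kernel of ∂_k) / (image of ∂_{k+1}):

  H_0: rank C_0 − rank ∂_1 = 10 − 9 = 1, and the invariant factors of ∂_1 are all 1, so H_0 = Z.
  H_1: rank ker ∂_1 − rank ∂_2 = (16 − 9) − 4 = 3, and the invariant factors of ∂_2 are all 1, so H_1 = Z^3.
  H_2: rank ker ∂_2 − rank ∂_3 = (4 − 4) − 0 = 0, and there is no ∂_3, so H_2 = 0.

As a check, the Euler characteristic is 10 − 16 + 4 = -2, which agrees with 1 − 3 + 0 = -2.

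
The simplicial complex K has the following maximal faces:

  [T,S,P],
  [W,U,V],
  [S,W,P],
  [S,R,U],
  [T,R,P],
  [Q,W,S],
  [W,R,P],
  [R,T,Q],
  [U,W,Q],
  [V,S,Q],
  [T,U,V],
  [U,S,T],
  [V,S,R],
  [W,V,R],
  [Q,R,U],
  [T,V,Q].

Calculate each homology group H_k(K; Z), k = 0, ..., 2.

Take the total order P < Q < R < S < T < U < V < W on the vertex set. Then K (dimension 2) consists of the simplices:

  0-simplices (8): P, Q, R, S, T, U, V, W
  1-simplices (24): PR, PS, PT, PW, QR, QS, QT, QU, QV, QW, RS, RT, RU, RV, RW, ST, SU, SV, SW, TU, TV, UV, UW, VW
  2-simplices (16): PRT, PRW, PST, PSW, QRT, QRU, QSV, QSW, QTV, QUW, RSU, RSV, RVW, STU, TUV, UVW

so the chain groups are C_0 ≅ Z^8, C_1 ≅ Z^24, C_2 ≅ Z^16.

∂_1: C_1 → C_0 sends each edge [p,q] (with p < q) to q − p. For instance
  ∂PR = R − P.
The resulting 8×24 matrix has rank 7, and its Smith normal form has invariant factors (1,1,1,1,1,1,1).

The boundary map ∂_2: C_2 → C_1 sends each 2-simplex [p,q,r] to [q,r] − [p,r] + [p,q]. For instance
  ∂PRW = RW − PW + PR,
  ∂RSU = SU − RU + RS.
The resulting 24×16 matrix has rank 15, and its Smith normal form has invariant factors (1,1,1,1,1,1,1,1,1,1,1,1,1,1,1).

Now H_k = ker ∂_k / im ∂_{k+1}, so:

  H_0: rank C_0 − rank ∂_1 = 8 − 7 = 1, and the invariant factors of ∂_1 are all 1, so H_0 ≅ Z.
  H_1: rank ker ∂_1 − rank ∂_2 = (24 − 7) − 15 = 2, and the invariant factors of ∂_2 are all 1, so H_1 ≅ Z^2.
  H_2: rank ker ∂_2 − rank ∂_3 = (16 − 15) − 0 = 1, and there is no ∂_3, so H_2 ≅ Z.

As a check, the Euler characteristic is 8 − 24 + 16 = 0, which agrees with 1 − 2 + 1 = 0.

H_0 ≅ Z,  H_1 ≅ Z^2,  H_2 ≅ Z.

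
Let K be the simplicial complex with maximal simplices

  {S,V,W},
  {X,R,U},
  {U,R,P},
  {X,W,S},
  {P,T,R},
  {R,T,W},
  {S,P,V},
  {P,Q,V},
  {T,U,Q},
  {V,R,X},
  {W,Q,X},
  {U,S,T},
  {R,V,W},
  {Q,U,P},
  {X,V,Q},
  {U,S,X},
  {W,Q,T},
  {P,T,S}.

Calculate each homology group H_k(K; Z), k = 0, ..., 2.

H_0 ≅ Z,  H_1 ≅ Z ⊕ Z_2,  H_2 = 0.

Order the vertices as P < Q < R < S < T < U < V < W < X. Listing each simplex with vertices in this order, K has dimension 2 with simplices:

  0-simplices (9): P, Q, R, S, T, U, V, W, X
  1-simplices (27): PQ, PR, PS, PT, PU, PV, QT, QU, QV, QW, QX, RT, RU, RV, RW, RX, ST, SU, SV, SW, SX, TU, TW, UX, VW, VX, WX
  2-simplices (18): PQU, PQV, PRT, PRU, PST, PSV, QTU, QTW, QVX, QWX, RTW, RUX, RVW, RVX, STU, SUX, SVW, SWX

so the chain groups are C_0 ≅ Z^9, C_1 ≅ Z^27, C_2 ≅ Z^18.

The boundary map ∂_1: C_1 → C_0 maps an edge to its endpoints' difference, ∂[p,q] = q − p.
The resulting 9×27 matrix has rank 8, and its Smith normal form has invariant factors (1,1,1,1,1,1,1,1).

The boundary map ∂_2: C_2 → C_1 acts by ∂[p,q,r] = [q,r] − [p,r] + [p,q]. For instance
  ∂PQU = QU − PU + PQ,
  ∂QTW = TW − QW + QT.
The 27×18 boundary matrix has rank 18 and Smith normal form diag(1,1,1,1,1,1,1,1,1,1,1,1,1,1,1,1,1,2).

Reading off H_k = ker ∂_k / im ∂_{k+1}:

  H_0: rank C_0 − rank ∂_1 = 9 − 8 = 1, and the invariant factors of ∂_1 are all 1, so H_0 = Z.
  H_1: rank ker ∂_1 − rank ∂_2 = (27 − 8) − 18 = 1, and ∂_2 has invariant factor 2 > 1, so H_1 = Z ⊕ Z_2.
  H_2: rank ker ∂_2 − rank ∂_3 = (18 − 18) − 0 = 0, and there is no ∂_3, so H_2 = 0.

As a check, the Euler characteristic is 9 − 27 + 18 = 0, which agrees with 1 − 1 + 0 = 0.
(K is a triangulation of the Klein bottle.)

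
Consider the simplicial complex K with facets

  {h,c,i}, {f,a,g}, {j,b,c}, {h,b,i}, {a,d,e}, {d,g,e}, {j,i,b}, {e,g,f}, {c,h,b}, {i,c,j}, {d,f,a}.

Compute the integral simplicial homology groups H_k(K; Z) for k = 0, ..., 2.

H_0 ≅ Z^2,  H_1 ≅ Z,  H_2 ≅ Z.

Take the total order a < b < c < d < e < f < g < h < i < j on the vertex set. Then K (dimension 2) consists of the simplices:

  0-simplices (10): a, b, c, d, e, f, g, h, i, j
  1-simplices (19): ad, ae, af, ag, bc, bh, bi, bj, ch, ci, cj, de, df, dg, ef, eg, fg, hi, ij
  2-simplices (11): ade, adf, afg, bch, bcj, bhi, bij, chi, cij, deg, efg

so the chain groups are C_0 ≅ Z^10, C_1 ≅ Z^19, C_2 ≅ Z^11.

The boundary map ∂_1: C_1 → C_0 sends each edge [p,q] (with p < q) to q − p. For instance
  ∂bj = j − b.
The resulting 10×19 matrix has rank 8, and its Smith normal form has invariant factors (1,1,1,1,1,1,1,1).

Boundary ∂_2: C_2 → C_1 maps a triangle to the signed sum of its edges. For instance
  ∂bch = ch − bh + bc,
  ∂bhi = hi − bi + bh.
This gives a 19×11 integer matrix of rank 10; reducing to Smith normal form yields diagonal entries (1,1,1,1,1,1,1,1,1,1).

Now H_k = ker ∂_k / im ∂_{k+1}, so:

  H_0: rank C_0 − rank ∂_1 = 10 − 8 = 2, and the invariant factors of ∂_1 are all 1, so H_0 = Z^2.
  H_1: rank ker ∂_1 − rank ∂_2 = (19 − 8) − 10 = 1, and the invariant factors of ∂_2 are all 1, so H_1 = Z.
  H_2: rank ker ∂_2 − rank ∂_3 = (11 − 10) − 0 = 1, and there is no ∂_3, so H_2 = Z.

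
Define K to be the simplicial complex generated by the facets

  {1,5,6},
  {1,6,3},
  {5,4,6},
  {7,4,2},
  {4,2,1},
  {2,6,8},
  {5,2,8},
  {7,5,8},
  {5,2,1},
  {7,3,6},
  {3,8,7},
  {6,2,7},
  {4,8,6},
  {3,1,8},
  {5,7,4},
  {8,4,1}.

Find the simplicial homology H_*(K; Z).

H_0 ≅ Z,  H_1 ≅ Z^2,  H_2 ≅ Z.

Order the vertices as 1 < 2 < 3 < 4 < 5 < 6 < 7 < 8. Listing each simplex with vertices in this order, K has dimension 2 with simplices:

  0-simplices (8): [1], [2], [3], [4], [5], [6], [7], [8]
  1-simplices (24): (24 of them)
  2-simplices (16): [1,2,4], [1,2,5], [1,3,6], [1,3,8], [1,4,8], [1,5,6], [2,4,7], [2,5,8], [2,6,7], [2,6,8], [3,6,7], [3,7,8], [4,5,6], [4,5,7], [4,6,8], [5,7,8]

Hence C_0 ≅ Z^8, C_1 ≅ Z^24, C_2 ≅ Z^16.

∂_1: C_1 → C_0 is given by ∂[p,q] = [q] − [p].
The resulting 8×24 matrix has rank 7, and its Smith normal form has invariant factors (1,1,1,1,1,1,1).

∂_2: C_2 → C_1 maps a triangle to the signed sum of its edges. For instance
  ∂[2,4,7] = [4,7] − [2,7] + [2,4],
  ∂[1,3,8] = [3,8] − [1,8] + [1,3].
The resulting 24×16 matrix has rank 15, and its Smith normal form has invariant factors (1,1,1,1,1,1,1,1,1,1,1,1,1,1,1).

Now H_k = ker ∂_k / im ∂_{k+1}, so:

  H_0: rank C_0 − rank ∂_1 = 8 − 7 = 1, and the invariant factors of ∂_1 are all 1, so H_0 ≅ Z.
  H_1: rank ker ∂_1 − rank ∂_2 = (24 − 7) − 15 = 2, and the invariant factors of ∂_2 are all 1, so H_1 ≅ Z^2.
  H_2: rank ker ∂_2 − rank ∂_3 = (16 − 15) − 0 = 1, and there is no ∂_3, so H_2 ≅ Z.

(K is a triangulation of the torus T^2.)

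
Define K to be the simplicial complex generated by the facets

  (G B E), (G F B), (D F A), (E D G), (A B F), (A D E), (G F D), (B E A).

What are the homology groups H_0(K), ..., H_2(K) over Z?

K has 6 vertices, 12 edges, 8 triangles.
rank ∂_0 = 0, rank ∂_1 = 5 ⇒ b_0 = 6 − 0 − 5 = 1; all invariant factors of ∂_1 are 1 so no torsion. So H_0 ≅ Z.
rank ∂_1 = 5, rank ∂_2 = 7 ⇒ b_1 = 12 − 5 − 7 = 0; all invariant factors of ∂_2 are 1 so no torsion. So H_1 ≅ 0.
rank ∂_2 = 7, rank ∂_3 = 0 ⇒ b_2 = 8 − 7 − 0 = 1. So H_2 ≅ Z.

H_0 = Z,  H_1 = 0,  H_2 = Z.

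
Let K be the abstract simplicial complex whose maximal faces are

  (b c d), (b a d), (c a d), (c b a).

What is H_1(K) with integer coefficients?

K has 4 vertices, 6 edges, 4 triangles.
rank ∂_1 = 3, rank ∂_2 = 3 ⇒ b_1 = 6 − 3 − 3 = 0; all invariant factors of ∂_2 are 1 so no torsion. So H_1 = 0.

H_1 ≅ 0.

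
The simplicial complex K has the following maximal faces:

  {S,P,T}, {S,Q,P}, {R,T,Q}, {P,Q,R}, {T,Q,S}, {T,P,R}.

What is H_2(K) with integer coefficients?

Take the total order P < Q < R < S < T on the vertex set. Then K (dimension 2) consists of the simplices:

  0-simplices (5): P, Q, R, S, T
  1-simplices (9): PQ, PR, PS, PT, QR, QS, QT, RT, ST
  2-simplices (6): PQR, PQS, PRT, PST, QRT, QST

so the chain groups are C_0 ≅ Z^5, C_1 ≅ Z^9, C_2 ≅ Z^6.

The boundary map ∂_1: C_1 → C_0 sends each edge [p,q] (with p < q) to q − p. For instance
  ∂RT = T − R.
As a 5×9 matrix over Z this has rank 4, with invariant factors (1,1,1,1).

The boundary map ∂_2: C_2 → C_1 acts by ∂[p,q,r] = [q,r] − [p,r] + [p,q]. For instance
  ∂PQR = QR − PR + PQ,
  ∂PQS = QS − PS + PQ.
As a 9×6 matrix over Z this has rank 5, with invariant factors (1,1,1,1,1).

From H_k ≅ ker(∂_k) / im(∂_{k+1}) we obtain:

  H_2: rank ker ∂_2 − rank ∂_3 = (6 − 5) − 0 = 1, and there is no ∂_3, so H_2 = Z.

(K is a triangulation of the 2-sphere S^2.)

H_2 = Z.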